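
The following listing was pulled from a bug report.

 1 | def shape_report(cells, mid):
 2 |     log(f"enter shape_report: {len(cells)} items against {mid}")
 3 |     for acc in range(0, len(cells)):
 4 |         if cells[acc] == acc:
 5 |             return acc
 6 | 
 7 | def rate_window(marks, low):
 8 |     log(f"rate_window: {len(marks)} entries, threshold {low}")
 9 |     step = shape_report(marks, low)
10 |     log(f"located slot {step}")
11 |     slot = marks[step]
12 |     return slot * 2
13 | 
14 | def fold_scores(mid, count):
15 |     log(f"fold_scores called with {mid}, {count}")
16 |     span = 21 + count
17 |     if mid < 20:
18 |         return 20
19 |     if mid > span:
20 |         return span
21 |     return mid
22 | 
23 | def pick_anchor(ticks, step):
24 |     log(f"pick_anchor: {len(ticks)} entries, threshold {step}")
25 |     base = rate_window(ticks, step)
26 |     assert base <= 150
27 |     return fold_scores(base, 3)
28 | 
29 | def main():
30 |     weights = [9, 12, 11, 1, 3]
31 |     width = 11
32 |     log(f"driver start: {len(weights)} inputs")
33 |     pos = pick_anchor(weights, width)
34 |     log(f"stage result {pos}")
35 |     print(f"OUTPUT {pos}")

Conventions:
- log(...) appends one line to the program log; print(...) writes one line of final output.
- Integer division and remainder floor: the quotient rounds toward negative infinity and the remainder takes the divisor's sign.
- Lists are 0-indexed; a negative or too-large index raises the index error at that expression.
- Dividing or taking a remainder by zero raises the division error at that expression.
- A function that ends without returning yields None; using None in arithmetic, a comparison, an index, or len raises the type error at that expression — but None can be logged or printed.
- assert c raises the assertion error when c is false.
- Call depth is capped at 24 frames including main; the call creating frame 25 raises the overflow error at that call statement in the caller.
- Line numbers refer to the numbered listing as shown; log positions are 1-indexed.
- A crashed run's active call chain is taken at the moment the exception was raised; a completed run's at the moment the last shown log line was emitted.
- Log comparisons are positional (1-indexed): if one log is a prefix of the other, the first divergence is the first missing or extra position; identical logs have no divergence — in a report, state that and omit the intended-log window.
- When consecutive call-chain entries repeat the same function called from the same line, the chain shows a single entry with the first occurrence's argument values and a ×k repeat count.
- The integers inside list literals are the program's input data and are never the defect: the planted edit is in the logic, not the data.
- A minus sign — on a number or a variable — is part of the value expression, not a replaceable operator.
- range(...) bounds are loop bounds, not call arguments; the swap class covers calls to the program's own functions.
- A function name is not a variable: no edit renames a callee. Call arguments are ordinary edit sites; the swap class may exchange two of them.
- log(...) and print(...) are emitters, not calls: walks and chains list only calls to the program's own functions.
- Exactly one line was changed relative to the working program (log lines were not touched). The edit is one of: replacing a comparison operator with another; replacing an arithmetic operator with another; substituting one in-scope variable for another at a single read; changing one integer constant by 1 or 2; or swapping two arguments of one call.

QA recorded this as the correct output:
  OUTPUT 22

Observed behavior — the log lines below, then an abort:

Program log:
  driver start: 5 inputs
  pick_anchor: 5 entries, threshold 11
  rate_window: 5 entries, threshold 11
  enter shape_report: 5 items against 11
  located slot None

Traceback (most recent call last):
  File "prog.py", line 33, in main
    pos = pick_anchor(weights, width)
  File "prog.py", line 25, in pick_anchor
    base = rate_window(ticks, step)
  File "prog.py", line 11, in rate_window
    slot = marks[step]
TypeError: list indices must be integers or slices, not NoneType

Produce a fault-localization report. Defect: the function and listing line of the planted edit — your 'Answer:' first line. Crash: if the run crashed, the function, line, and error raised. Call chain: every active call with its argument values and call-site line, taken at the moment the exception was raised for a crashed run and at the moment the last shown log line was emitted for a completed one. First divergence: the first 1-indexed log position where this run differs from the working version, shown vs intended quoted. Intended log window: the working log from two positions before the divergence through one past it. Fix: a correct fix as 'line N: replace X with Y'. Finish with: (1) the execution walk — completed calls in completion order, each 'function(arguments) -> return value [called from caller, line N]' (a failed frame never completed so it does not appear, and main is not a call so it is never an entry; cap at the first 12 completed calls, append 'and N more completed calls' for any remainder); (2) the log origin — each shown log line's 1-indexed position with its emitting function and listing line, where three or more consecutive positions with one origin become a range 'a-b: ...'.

Answer: the defect is in shape_report at line 4.
Key observation: The earliest visible damage is log position 5 — 'located slot None' rather than the intended 'located slot 2'.
Crash: rate_window, line 11, TypeError.
Call chain: main -> pick_anchor([9, 12, 11, 1, 3], 11) (called at line 33) -> rate_window([9, 12, 11, 1, 3], 11) (called at line 25).
First divergence: position 5; shown 'located slot None' vs intended 'located slot 2'.
Intended log window:
  3: rate_window: 5 entries, threshold 11
  4: enter shape_report: 5 items against 11
  5: located slot 2
  6: fold_scores called with 22, 3
Execution walk:
  shape_report([9, 12, 11, 1, 3], 11) -> None  [called from rate_window, line 9]
Log line origins:
  1: from main, line 32
  2: from pick_anchor, line 24
  3: from rate_window, line 8
  4: from shape_report, line 2
  5: from rate_window, line 10
A correct fix: line 4: replace `cells[acc] == acc` with `cells[acc] == mid`.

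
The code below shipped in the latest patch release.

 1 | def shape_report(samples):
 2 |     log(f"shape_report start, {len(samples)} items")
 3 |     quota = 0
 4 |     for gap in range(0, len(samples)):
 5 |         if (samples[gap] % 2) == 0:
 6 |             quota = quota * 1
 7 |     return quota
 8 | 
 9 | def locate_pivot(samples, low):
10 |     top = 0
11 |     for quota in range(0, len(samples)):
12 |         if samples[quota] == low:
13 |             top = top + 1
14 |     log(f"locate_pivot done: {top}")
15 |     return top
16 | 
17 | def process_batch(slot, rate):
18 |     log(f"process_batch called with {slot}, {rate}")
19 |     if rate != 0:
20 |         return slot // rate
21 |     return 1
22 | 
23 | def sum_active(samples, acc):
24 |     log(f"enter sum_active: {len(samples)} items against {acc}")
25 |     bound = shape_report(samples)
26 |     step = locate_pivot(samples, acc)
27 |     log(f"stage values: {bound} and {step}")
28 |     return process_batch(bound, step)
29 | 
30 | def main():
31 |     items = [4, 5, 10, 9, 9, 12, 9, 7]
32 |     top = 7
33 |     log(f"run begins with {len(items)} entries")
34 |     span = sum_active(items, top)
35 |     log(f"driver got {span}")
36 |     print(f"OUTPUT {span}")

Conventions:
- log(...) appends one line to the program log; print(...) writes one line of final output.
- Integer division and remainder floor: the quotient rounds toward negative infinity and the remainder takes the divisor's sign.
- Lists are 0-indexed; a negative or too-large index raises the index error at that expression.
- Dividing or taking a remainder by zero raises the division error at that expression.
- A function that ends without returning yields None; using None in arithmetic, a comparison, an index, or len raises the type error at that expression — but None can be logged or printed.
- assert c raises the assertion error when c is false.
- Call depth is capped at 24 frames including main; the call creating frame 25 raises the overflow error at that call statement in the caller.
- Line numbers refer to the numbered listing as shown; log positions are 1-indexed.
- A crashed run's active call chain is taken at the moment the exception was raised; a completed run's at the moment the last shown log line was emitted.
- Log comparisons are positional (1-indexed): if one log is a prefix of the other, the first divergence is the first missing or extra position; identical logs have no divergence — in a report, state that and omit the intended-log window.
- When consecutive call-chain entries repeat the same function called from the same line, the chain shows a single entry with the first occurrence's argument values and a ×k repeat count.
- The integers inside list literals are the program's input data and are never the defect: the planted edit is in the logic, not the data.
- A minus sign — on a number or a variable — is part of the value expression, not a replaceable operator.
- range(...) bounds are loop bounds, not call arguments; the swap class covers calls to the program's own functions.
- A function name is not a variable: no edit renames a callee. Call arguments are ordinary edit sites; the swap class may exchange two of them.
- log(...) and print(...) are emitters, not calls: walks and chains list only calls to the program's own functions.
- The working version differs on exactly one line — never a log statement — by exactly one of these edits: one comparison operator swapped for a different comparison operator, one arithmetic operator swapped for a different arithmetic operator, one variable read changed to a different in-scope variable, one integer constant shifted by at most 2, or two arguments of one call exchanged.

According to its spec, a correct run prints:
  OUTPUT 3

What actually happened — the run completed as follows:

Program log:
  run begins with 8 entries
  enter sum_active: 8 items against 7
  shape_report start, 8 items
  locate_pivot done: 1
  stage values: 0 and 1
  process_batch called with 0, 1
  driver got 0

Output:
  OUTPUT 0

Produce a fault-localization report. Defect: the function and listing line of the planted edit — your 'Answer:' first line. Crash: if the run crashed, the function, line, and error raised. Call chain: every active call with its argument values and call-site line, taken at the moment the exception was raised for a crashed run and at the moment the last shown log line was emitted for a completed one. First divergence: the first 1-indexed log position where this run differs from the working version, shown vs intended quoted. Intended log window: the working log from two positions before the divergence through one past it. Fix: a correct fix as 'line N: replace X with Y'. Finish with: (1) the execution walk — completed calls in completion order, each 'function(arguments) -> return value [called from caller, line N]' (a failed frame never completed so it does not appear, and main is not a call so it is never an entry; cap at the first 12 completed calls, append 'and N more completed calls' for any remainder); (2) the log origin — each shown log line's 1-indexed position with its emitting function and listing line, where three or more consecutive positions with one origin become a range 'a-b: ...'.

Answer: the defect is in shape_report at line 6.
Key observation: Position 5 is the first bad log line: 'stage values: 0 and 1' should read 'stage values: 3 and 1'.
Call chain: main.
First divergence: position 5 — the shown line 'stage values: 0 and 1' should read 'stage values: 3 and 1'.
Intended log window:
  3: shape_report start, 8 items
  4: locate_pivot done: 1
  5: stage values: 3 and 1
  6: process_batch called with 3, 1
Execution walk:
  shape_report([4, 5, 10, 9, 9, 12, 9, 7]) -> 0  [called from sum_active, line 25]
  locate_pivot([4, 5, 10, 9, 9, 12, 9, 7], 7) -> 1  [called from sum_active, line 26]
  process_batch(0, 1) -> 0  [called from sum_active, line 28]
  sum_active([4, 5, 10, 9, 9, 12, 9, 7], 7) -> 0  [called from main, line 34]
Log origin:
  1 — main, line 33
  2 — sum_active, line 24
  3 — shape_report, line 2
  4 — locate_pivot, line 14
  5 — sum_active, line 27
  6 — process_batch, line 18
  7 — main, line 35
A correct fix: line 6: replace `*` with `+`.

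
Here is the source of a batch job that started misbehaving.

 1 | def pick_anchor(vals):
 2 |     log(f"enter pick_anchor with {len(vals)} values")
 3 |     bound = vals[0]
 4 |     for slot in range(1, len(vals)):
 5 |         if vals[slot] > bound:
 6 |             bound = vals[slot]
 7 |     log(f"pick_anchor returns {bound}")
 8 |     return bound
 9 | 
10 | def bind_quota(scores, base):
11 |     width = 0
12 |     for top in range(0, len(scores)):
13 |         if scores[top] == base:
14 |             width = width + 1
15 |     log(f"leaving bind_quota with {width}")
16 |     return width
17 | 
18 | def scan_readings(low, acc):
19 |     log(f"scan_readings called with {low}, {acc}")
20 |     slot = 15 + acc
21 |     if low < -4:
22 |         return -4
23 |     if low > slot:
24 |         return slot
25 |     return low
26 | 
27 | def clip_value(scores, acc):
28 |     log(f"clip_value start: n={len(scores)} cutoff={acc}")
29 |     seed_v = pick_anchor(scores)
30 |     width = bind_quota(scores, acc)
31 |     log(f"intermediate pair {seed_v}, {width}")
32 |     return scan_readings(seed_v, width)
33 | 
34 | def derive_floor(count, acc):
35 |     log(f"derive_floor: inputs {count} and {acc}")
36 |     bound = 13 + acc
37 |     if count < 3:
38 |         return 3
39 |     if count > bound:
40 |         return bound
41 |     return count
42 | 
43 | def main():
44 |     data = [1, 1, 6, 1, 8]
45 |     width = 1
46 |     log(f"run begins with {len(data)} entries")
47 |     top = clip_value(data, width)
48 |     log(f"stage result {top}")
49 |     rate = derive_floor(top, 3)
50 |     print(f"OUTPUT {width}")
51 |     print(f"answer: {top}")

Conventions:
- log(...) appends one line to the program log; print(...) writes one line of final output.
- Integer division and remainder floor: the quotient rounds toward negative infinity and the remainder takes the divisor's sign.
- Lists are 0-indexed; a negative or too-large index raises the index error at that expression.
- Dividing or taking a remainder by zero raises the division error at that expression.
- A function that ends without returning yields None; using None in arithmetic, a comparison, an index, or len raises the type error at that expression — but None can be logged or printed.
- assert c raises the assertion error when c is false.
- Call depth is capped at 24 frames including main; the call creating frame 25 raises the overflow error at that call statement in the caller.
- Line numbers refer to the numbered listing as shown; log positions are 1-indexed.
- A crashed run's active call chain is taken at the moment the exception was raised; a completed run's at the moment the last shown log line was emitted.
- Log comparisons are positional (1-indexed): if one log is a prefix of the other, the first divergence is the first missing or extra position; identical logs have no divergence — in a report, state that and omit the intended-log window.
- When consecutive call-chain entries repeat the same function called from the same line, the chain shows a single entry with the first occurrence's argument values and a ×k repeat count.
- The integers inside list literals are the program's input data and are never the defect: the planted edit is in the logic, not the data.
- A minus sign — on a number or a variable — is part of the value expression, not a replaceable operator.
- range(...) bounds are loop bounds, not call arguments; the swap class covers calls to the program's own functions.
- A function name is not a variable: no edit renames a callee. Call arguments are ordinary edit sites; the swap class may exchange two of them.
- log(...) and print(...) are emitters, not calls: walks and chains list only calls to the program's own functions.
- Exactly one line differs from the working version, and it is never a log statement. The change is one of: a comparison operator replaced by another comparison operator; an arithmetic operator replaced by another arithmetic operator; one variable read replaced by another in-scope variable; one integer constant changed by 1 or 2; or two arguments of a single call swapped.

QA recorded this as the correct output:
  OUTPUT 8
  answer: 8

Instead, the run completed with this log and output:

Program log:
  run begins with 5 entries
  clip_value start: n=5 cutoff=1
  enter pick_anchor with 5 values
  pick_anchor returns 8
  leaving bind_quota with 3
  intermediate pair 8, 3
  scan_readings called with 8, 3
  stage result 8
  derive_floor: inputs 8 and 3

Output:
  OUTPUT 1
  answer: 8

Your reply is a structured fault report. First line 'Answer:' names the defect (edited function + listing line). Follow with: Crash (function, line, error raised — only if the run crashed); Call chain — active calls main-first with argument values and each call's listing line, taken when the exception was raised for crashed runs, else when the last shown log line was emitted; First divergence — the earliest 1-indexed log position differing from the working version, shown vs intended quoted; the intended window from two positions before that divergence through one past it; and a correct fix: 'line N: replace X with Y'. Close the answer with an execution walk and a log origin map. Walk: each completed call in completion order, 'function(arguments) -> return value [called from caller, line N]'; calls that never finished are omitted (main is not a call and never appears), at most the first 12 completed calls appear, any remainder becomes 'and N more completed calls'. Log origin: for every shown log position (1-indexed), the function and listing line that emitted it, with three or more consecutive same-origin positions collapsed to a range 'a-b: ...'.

Answer: the defect is in main at line 50.
The tell: Log streams are identical — the defect surfaces only in the printed output.
Call chain: main -> derive_floor(8, 3) (called at line 49).
First divergence: none (the log streams are identical).
Execution walk:
  pick_anchor([1, 1, 6, 1, 8]) -> 8  [called from clip_value, line 29]
  bind_quota([1, 1, 6, 1, 8], 1) -> 3  [called from clip_value, line 30]
  scan_readings(8, 3) -> 8  [called from clip_value, line 32]
  clip_value([1, 1, 6, 1, 8], 1) -> 8  [called from main, line 47]
  derive_floor(8, 3) -> 8  [called from main, line 49]
Log line origins:
  1: emitted by main (line 46)
  2: emitted by clip_value (line 28)
  3: emitted by pick_anchor (line 2)
  4: emitted by pick_anchor (line 7)
  5: emitted by bind_quota (line 15)
  6: emitted by clip_value (line 31)
  7: emitted by scan_readings (line 19)
  8: emitted by main (line 48)
  9: emitted by derive_floor (line 35)
A correct fix: line 50: replace `width` with `rate`.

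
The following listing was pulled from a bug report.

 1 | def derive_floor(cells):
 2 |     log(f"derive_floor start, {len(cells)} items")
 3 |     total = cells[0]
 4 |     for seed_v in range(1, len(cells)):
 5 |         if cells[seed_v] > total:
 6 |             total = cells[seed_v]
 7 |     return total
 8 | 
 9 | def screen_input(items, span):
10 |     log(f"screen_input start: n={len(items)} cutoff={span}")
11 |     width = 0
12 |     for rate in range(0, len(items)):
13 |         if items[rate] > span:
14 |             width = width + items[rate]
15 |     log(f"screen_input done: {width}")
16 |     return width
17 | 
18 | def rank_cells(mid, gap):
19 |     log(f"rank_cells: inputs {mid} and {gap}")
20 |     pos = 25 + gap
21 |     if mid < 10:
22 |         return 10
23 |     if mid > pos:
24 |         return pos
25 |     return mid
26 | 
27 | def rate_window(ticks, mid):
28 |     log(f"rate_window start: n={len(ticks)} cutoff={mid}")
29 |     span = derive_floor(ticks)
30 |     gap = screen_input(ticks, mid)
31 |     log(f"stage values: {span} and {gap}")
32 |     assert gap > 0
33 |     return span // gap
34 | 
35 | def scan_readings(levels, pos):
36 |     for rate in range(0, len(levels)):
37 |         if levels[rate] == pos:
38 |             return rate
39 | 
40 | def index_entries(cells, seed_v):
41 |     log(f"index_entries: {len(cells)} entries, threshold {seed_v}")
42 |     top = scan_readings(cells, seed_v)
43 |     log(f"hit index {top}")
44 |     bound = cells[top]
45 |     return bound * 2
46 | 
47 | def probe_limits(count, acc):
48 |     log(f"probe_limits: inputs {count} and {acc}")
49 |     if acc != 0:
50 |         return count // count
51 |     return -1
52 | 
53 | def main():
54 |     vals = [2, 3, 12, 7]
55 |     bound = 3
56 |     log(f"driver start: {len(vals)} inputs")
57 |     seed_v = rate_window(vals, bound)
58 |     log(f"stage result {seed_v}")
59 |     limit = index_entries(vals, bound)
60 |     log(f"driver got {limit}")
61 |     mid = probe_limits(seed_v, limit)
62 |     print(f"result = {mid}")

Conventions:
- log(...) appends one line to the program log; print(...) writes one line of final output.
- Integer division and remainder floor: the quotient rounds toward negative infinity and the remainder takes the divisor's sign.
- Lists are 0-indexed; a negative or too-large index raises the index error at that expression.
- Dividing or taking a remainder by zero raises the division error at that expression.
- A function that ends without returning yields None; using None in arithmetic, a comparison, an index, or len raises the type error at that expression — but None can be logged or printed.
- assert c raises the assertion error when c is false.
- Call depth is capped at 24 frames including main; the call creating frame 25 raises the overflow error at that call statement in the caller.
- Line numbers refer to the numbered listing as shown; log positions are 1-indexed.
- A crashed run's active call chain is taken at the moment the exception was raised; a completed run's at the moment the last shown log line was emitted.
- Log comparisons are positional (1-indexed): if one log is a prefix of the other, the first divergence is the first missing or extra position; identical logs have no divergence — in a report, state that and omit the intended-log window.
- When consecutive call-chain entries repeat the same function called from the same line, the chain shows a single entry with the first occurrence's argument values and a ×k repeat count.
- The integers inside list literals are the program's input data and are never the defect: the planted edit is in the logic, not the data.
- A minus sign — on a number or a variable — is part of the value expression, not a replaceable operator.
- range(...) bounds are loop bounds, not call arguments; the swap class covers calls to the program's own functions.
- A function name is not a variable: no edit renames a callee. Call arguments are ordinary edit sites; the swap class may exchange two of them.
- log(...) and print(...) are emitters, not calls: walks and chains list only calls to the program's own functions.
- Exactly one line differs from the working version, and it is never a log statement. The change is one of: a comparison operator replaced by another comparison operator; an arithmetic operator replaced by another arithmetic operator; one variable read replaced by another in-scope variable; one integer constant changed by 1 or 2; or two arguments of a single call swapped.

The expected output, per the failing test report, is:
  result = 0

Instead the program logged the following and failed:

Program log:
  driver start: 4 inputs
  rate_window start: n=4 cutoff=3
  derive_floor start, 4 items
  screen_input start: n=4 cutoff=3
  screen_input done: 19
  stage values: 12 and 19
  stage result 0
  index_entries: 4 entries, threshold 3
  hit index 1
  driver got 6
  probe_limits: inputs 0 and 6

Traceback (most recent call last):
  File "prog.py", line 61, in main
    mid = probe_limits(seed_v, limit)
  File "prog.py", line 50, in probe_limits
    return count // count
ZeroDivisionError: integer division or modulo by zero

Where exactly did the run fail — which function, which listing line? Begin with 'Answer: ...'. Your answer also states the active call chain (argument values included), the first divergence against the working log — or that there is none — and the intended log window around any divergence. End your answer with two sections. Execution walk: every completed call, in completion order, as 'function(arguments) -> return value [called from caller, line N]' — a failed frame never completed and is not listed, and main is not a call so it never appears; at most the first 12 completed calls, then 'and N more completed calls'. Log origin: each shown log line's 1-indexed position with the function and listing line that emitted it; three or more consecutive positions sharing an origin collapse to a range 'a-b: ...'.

Answer: the error was raised in probe_limits, line 50.
Core observation: The log gives no warning — it matches the intended run right up to the abort.
Call chain: main -> probe_limits(0, 6) (called at line 61).
First divergence: none — the logs agree in full.
Execution walk:
  derive_floor([2, 3, 12, 7]) -> 12  [called from rate_window, line 29]
  screen_input([2, 3, 12, 7], 3) -> 19  [called from rate_window, line 30]
  rate_window([2, 3, 12, 7], 3) -> 0  [called from main, line 57]
  scan_readings([2, 3, 12, 7], 3) -> 1  [called from index_entries, line 42]
  index_entries([2, 3, 12, 7], 3) -> 6  [called from main, line 59]
Log line origins:
  1: emitted by main (line 56)
  2: emitted by rate_window (line 28)
  3: emitted by derive_floor (line 2)
  4: emitted by screen_input (line 10)
  5: emitted by screen_input (line 15)
  6: emitted by rate_window (line 31)
  7: emitted by main (line 58)
  8: emitted by index_entries (line 41)
  9: emitted by index_entries (line 43)
  10: emitted by main (line 60)
  11: emitted by probe_limits (line 48)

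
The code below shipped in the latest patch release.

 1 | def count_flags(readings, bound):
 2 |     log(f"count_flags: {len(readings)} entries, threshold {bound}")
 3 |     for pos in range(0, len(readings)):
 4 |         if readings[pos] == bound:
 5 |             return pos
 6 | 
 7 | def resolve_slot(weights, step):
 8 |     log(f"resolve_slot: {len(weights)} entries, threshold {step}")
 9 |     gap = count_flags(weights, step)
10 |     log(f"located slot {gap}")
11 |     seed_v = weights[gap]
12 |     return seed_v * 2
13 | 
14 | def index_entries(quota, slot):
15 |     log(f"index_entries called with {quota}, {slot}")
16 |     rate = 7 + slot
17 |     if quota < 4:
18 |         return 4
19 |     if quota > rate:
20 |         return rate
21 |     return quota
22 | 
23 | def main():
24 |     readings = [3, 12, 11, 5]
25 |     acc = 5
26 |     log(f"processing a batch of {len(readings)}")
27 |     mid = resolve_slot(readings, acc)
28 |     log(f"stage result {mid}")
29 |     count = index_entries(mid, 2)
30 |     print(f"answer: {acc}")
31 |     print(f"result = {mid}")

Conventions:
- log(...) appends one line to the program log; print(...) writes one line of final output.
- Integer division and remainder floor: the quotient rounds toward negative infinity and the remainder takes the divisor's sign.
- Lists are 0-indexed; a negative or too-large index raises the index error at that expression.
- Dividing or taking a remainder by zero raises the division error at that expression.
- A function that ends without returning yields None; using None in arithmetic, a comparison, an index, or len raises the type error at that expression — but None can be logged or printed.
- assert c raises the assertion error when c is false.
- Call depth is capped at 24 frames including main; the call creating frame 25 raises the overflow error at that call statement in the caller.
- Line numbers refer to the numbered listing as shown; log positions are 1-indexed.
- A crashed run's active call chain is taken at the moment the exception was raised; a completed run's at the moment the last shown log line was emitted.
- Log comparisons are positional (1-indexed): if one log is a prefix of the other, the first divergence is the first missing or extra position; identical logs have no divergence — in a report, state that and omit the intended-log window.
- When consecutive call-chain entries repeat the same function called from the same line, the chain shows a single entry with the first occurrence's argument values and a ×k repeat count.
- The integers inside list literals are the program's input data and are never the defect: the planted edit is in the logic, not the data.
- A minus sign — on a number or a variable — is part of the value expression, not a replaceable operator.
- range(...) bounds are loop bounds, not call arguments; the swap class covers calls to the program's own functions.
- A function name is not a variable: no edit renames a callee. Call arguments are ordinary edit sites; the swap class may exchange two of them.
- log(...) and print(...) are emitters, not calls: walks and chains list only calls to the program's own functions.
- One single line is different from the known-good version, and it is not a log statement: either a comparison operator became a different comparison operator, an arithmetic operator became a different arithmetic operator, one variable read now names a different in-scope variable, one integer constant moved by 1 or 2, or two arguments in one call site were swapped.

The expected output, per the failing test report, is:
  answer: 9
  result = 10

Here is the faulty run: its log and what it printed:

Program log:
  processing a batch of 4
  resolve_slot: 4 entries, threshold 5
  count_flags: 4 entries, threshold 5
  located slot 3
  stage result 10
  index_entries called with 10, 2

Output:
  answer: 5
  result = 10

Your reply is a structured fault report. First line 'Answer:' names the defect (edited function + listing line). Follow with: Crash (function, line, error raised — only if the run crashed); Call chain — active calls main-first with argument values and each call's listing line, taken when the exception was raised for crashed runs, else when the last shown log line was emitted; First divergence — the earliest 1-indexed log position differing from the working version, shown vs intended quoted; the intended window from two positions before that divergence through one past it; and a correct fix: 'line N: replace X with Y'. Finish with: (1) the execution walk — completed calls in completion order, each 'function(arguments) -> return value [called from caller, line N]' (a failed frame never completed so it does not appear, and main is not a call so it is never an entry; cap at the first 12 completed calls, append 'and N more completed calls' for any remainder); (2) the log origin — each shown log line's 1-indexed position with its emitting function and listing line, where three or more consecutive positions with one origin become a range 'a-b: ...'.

Answer: the defect is in main at line 30.
Key observation: The two runs log identically and part ways only at the printed values.
Call chain: main -> index_entries(10, 2) (called at line 29).
First divergence: there is none — every log position agrees.
Execution walk:
  count_flags([3, 12, 11, 5], 5) -> 3  [called from resolve_slot, line 9]
  resolve_slot([3, 12, 11, 5], 5) -> 10  [called from main, line 27]
  index_entries(10, 2) -> 9  [called from main, line 29]
Origin of each log line:
  1: emitted by main (line 26)
  2: emitted by resolve_slot (line 8)
  3: emitted by count_flags (line 2)
  4: emitted by resolve_slot (line 10)
  5: emitted by main (line 28)
  6: emitted by index_entries (line 15)
A correct fix: line 30: replace `acc` with `count`.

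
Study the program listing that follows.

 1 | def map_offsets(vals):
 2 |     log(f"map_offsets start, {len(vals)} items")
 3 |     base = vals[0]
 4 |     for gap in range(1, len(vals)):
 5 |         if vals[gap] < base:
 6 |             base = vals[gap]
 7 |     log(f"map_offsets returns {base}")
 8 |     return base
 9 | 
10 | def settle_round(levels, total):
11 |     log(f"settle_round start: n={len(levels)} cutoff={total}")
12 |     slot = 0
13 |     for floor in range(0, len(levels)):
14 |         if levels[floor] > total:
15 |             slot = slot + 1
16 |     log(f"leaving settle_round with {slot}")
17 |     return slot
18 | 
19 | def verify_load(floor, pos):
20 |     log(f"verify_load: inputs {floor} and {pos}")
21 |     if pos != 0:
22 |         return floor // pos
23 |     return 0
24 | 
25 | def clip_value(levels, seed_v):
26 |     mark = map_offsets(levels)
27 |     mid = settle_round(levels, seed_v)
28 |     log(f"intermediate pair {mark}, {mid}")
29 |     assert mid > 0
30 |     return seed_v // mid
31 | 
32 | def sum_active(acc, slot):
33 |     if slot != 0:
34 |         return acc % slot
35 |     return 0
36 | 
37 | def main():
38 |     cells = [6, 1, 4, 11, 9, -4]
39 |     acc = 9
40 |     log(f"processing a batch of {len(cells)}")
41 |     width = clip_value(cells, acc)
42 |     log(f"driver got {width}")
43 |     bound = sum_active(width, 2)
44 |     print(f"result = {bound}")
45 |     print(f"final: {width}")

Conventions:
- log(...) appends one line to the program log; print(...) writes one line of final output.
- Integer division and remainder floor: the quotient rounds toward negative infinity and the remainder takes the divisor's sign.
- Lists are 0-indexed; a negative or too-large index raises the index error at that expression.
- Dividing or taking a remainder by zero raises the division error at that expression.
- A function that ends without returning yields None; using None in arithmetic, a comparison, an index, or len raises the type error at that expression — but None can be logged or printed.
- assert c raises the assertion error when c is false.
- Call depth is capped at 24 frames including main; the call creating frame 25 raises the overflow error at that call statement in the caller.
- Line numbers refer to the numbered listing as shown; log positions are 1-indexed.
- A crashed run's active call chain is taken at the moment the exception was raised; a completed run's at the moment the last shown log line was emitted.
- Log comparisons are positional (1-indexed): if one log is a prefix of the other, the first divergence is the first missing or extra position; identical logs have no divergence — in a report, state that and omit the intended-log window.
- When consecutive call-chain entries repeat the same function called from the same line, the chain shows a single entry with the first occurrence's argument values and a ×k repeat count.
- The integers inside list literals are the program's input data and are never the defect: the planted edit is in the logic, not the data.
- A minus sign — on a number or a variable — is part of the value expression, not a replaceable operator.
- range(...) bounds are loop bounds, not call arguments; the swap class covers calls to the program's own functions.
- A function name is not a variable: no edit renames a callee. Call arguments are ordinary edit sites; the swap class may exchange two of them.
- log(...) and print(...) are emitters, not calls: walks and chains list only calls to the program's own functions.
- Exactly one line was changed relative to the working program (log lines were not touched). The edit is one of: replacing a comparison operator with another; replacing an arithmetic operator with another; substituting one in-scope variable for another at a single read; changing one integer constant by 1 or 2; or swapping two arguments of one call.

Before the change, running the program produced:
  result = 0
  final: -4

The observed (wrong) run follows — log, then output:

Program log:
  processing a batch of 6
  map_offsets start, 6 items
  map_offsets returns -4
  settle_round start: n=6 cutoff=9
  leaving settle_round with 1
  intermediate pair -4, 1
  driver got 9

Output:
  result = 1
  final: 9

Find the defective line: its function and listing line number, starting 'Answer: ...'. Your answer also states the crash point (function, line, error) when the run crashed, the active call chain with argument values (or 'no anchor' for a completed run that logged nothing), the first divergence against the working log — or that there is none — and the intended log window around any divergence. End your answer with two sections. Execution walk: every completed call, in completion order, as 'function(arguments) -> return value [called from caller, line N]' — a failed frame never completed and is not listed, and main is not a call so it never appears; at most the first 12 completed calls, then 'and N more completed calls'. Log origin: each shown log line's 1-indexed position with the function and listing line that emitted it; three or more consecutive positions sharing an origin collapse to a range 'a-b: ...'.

Answer: the defect is in clip_value at line 30.
The tell: The log first diverges at position 7: the faulty run prints 'driver got 9' where the working version prints 'driver got -4'.
Call chain: main.
First divergence: position 7 — the shown line 'driver got 9' should read 'driver got -4'.
Intended log window:
  5: leaving settle_round with 1
  6: intermediate pair -4, 1
  7: driver got -4
Execution walk:
  map_offsets([6, 1, 4, 11, 9, -4]) -> -4  [called from clip_value, line 26]
  settle_round([6, 1, 4, 11, 9, -4], 9) -> 1  [called from clip_value, line 27]
  clip_value([6, 1, 4, 11, 9, -4], 9) -> 9  [called from main, line 41]
  sum_active(9, 2) -> 1  [called from main, line 43]
Log origins:
  1 — main, line 40
  2 — map_offsets, line 2
  3 — map_offsets, line 7
  4 — settle_round, line 11
  5 — settle_round, line 16
  6 — clip_value, line 28
  7 — main, line 42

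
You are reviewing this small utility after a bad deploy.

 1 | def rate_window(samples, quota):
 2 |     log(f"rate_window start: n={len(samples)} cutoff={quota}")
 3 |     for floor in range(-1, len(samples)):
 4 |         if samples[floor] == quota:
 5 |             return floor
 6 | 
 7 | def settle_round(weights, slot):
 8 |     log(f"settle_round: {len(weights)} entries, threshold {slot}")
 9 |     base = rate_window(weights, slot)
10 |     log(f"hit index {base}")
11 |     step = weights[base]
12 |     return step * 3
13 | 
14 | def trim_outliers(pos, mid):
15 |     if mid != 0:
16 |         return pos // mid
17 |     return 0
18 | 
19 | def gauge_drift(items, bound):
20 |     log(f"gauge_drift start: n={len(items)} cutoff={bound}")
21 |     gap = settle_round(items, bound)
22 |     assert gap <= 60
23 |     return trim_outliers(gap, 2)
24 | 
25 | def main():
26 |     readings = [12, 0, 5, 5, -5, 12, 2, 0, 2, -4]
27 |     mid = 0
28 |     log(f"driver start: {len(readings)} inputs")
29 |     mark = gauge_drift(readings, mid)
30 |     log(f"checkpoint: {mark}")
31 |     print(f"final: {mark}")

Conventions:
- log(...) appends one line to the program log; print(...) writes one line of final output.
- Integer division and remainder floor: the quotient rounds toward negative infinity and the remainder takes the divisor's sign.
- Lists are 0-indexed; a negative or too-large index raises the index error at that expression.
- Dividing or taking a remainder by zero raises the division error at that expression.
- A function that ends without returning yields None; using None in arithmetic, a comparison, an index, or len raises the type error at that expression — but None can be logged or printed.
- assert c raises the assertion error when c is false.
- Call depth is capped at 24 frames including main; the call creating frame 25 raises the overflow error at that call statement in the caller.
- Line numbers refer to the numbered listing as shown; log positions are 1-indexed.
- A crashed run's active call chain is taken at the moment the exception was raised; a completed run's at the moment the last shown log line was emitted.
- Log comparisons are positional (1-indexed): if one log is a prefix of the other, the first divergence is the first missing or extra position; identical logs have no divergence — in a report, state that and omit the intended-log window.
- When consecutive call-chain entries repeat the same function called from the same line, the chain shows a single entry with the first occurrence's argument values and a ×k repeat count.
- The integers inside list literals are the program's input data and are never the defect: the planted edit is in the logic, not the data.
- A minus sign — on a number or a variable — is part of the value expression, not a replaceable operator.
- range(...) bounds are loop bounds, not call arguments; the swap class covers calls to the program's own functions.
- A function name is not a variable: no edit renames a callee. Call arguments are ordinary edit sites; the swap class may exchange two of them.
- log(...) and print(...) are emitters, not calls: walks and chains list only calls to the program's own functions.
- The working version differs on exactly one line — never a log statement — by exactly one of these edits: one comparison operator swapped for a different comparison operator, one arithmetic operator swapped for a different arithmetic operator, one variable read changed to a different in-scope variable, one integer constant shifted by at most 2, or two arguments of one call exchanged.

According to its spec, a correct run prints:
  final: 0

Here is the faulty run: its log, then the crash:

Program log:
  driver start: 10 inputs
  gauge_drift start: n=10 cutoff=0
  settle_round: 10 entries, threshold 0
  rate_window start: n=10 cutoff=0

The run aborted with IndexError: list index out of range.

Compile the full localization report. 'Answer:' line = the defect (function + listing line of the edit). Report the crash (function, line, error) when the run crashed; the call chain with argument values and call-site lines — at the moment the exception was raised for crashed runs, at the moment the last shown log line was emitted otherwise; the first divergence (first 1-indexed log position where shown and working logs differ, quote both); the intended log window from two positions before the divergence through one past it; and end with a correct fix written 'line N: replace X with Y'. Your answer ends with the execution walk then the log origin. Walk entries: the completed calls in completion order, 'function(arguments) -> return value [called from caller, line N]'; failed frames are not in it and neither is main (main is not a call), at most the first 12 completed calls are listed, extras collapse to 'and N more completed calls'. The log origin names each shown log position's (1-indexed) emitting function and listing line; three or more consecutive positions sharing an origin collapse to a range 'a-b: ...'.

Answer: the defect is in rate_window at line 3.
The tell: The faulty run's log stops after 4 lines; the working version's next line would be 'hit index 1'.
Crash: rate_window, line 4, IndexError.
Call chain: main -> gauge_drift([12, 0, 5, 5, -5, 12, 2, 0, 2, -4], 0) (called at line 29) -> settle_round([12, 0, 5, 5, -5, 12, 2, 0, 2, -4], 0) (called at line 21) -> rate_window([12, 0, 5, 5, -5, 12, 2, 0, 2, -4], 0) (called at line 9).
First divergence: position 5 — the faulty run's log ends after 4 lines; the working version continues with 'hit index 1'.
Intended log window:
  3: settle_round: 10 entries, threshold 0
  4: rate_window start: n=10 cutoff=0
  5: hit index 1
  6: checkpoint: 0
Execution walk:
  (no call completed)
Log line origins:
  1 — main, line 28
  2 — gauge_drift, line 20
  3 — settle_round, line 8
  4 — rate_window, line 2
A correct fix: line 3: replace `-1` with `0`.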